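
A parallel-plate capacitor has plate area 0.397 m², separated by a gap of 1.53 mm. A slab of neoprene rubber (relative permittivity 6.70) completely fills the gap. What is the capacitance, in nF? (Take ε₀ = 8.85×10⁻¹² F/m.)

C = κε₀A/d = 6.70 × 8.85×10⁻¹² × 0.397 / 1.53×10⁻³ = 1.54×10⁻⁸ F.

15.4 nF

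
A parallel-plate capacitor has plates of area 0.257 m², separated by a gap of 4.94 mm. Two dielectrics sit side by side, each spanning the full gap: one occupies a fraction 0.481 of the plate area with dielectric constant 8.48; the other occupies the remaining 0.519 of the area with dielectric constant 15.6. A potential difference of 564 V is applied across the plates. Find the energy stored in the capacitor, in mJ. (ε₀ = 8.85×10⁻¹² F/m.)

U ≈ 0.892 mJ

Side-by-side slabs ⇒ two capacitors in parallel, each spanning the full gap.
C₁ = κ₁ε₀A₁/d = 8.48 × 8.85×10⁻¹² × 0.124 / 4.94×10⁻³ = 1.88×10⁻⁹ F.
C₂ = κ₂ε₀A₂/d = 15.6 × 8.85×10⁻¹² × 0.133 / 4.94×10⁻³ = 3.73×10⁻⁹ F.
C = C₁ + C₂ = 5.61×10⁻⁹ F.
U = ½CV² = ½ × 5.61×10⁻⁹ × (564)² = 8.92×10⁻⁴ J.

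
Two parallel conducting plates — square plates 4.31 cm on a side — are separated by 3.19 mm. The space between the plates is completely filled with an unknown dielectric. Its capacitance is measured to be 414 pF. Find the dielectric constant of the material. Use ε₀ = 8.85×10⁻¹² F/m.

A = (4.31 cm)² = 1.86×10⁻³ m².
κ = Cd/(ε₀A) = 4.14×10⁻¹⁰ × 3.19×10⁻³ / (8.85×10⁻¹² × 1.86×10⁻³) = 80.3.

80.3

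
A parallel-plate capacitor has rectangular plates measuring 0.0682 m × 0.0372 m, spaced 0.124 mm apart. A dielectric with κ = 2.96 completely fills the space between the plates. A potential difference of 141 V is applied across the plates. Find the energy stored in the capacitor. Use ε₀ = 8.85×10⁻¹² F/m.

A = 0.0682 × 0.0372 m² = 2.54×10⁻³ m².
C = κε₀A/d = 2.96 × 8.85×10⁻¹² × 2.54×10⁻³ / 1.24×10⁻⁴ = 5.36×10⁻¹⁰ F.
U = ½CV² = ½ × 5.36×10⁻¹⁰ × (141)² = 5.33×10⁻⁶ J.

5.33 μJ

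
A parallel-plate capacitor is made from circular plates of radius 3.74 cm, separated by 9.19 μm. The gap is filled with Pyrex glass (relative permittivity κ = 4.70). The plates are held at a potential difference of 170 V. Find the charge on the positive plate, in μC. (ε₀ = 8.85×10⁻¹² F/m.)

Q ≈ 3.38 μC

A = π(3.74 cm)² = 4.39×10⁻³ m².
C = κε₀A/d = 4.70 × 8.85×10⁻¹² × 4.39×10⁻³ / 9.19×10⁻⁶ = 1.99×10⁻⁸ F.
Q = CV = 1.99×10⁻⁸ × 170 = 3.38×10⁻⁶ C.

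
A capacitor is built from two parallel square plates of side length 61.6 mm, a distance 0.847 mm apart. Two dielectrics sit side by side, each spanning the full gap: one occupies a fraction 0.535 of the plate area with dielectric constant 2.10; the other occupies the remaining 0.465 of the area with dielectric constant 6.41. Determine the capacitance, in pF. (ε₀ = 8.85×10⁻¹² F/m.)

A = (61.6 mm)² = 3.79×10⁻³ m².
Side-by-side slabs ⇒ two capacitors in parallel, each spanning the full gap.
C₁ = κ₁ε₀A₁/d = 2.10 × 8.85×10⁻¹² × 2.03×10⁻³ / 8.47×10⁻⁴ = 4.45×10⁻¹¹ F.
C₂ = κ₂ε₀A₂/d = 6.41 × 8.85×10⁻¹² × 1.76×10⁻³ / 8.47×10⁻⁴ = 1.18×10⁻¹⁰ F.
C = C₁ + C₂ = 1.63×10⁻¹⁰ F.

C ≈ 163 pF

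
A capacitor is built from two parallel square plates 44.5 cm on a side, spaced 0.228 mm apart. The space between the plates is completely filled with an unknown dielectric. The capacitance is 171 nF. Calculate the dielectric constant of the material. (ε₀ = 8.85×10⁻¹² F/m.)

A = (44.5 cm)² = 0.198 m².
κ = Cd/(ε₀A) = 1.71×10⁻⁷ × 2.28×10⁻⁴ / (8.85×10⁻¹² × 0.198) = 22.2.

κ ≈ 22.2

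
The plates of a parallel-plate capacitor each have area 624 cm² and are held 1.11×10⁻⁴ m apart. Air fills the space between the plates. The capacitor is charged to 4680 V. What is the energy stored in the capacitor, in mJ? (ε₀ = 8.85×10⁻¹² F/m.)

54.5 mJ

A = 624 cm² = 6.24×10⁻² m².
C = ε₀A/d = 8.85×10⁻¹² × 6.24×10⁻² / 1.11×10⁻⁴ = 4.98×10⁻⁹ F.
U = ½CV² = ½ × 4.98×10⁻⁹ × (4680)² = 5.45×10⁻² J.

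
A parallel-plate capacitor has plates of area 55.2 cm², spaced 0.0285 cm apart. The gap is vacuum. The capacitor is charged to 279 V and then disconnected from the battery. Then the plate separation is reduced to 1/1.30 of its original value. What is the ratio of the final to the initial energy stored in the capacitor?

Isolated ⇒ Q is held fixed.
C₂ = 1.30 C₁ and U = Q²/(2C), so U₂/U₁ = C₁/C₂ = 0.769.

0.769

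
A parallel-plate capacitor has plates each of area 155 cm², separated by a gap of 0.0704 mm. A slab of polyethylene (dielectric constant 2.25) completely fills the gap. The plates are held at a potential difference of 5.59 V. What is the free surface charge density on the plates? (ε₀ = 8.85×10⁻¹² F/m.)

A = 155 cm² = 1.55×10⁻² m².
C = κε₀A/d = 2.25 × 8.85×10⁻¹² × 1.55×10⁻² / 7.04×10⁻⁵ = 4.38×10⁻⁹ F.
σ = Q/A = CV/A = 4.38×10⁻⁹ × 5.59 / 1.55×10⁻² = 1.58×10⁻⁶ C/m².

1.58 μC/m²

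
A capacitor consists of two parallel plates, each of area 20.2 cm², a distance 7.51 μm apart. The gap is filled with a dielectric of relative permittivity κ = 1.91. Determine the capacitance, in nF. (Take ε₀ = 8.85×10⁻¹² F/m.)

C ≈ 4.55 nF

A = 20.2 cm² = 2.02×10⁻³ m².
C = κε₀A/d = 1.91 × 8.85×10⁻¹² × 2.02×10⁻³ / 7.51×10⁻⁶ = 4.55×10⁻⁹ F.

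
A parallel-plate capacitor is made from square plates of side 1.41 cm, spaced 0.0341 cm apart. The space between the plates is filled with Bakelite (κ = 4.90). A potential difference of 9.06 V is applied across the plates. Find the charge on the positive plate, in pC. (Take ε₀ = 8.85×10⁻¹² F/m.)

Q ≈ 229 pC

A = (1.41 cm)² = 1.99×10⁻⁴ m².
C = κε₀A/d = 4.90 × 8.85×10⁻¹² × 1.99×10⁻⁴ / 3.41×10⁻⁴ = 2.53×10⁻¹¹ F.
Q = CV = 2.53×10⁻¹¹ × 9.06 = 2.29×10⁻¹⁰ C.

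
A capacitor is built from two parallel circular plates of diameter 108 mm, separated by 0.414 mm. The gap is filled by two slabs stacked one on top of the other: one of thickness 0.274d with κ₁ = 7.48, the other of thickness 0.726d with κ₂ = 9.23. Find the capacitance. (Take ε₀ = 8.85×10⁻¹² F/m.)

A = π(108/2 mm)² = 9.16×10⁻³ m².
Stacked slabs ⇒ two capacitors in series, each with the full plate area.
C₁ = κ₁ε₀A/d₁ = 7.48 × 8.85×10⁻¹² × 9.16×10⁻³ / 1.13×10⁻⁴ = 5.35×10⁻⁹ F.
C₂ = κ₂ε₀A/d₂ = 9.23 × 8.85×10⁻¹² × 9.16×10⁻³ / 3.01×10⁻⁴ = 2.49×10⁻⁹ F.
C = (1/C₁ + 1/C₂)⁻¹ = 1.70×10⁻⁹ F.

C ≈ 1.70 nF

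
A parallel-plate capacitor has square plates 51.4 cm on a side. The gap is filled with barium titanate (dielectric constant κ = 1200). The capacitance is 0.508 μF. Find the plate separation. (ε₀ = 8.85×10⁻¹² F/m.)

A = (51.4 cm)² = 0.264 m².
d = κε₀A/C = 1200 × 8.85×10⁻¹² × 0.264 / 5.08×10⁻⁷ = 5.52×10⁻³ m.

5.52 mm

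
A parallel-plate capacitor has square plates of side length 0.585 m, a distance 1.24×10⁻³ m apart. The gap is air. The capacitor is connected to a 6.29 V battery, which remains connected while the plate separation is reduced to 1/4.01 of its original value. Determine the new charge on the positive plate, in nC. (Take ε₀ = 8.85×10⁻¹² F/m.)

61.6 nC

A = (0.585 m)² = 0.342 m².
Initially C₁ = ε₀A/d = 8.85×10⁻¹² × 0.342 / 1.24×10⁻³ = 2.44×10⁻⁹ F.
Q₁ = 1.54×10⁻⁸ C.
Battery connected ⇒ V is held fixed. C₂ = 4.01 C₁ and Q = CV, so Q₂/Q₁ = C₂/C₁ = 4.01.
Q₂ = 4.01 × 1.54×10⁻⁸ = 6.16×10⁻⁸ C.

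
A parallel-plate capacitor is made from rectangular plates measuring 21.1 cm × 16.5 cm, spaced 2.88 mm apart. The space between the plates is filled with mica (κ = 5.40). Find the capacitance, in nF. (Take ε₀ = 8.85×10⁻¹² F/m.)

0.578 nF

A = 21.1 × 16.5 cm² = 3.48×10⁻² m².
C = κε₀A/d = 5.40 × 8.85×10⁻¹² × 3.48×10⁻² / 2.88×10⁻³ = 5.78×10⁻¹⁰ F.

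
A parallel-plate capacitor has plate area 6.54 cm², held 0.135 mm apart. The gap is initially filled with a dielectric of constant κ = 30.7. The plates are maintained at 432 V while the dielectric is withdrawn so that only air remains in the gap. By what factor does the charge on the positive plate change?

Battery connected ⇒ V is held fixed.
C₂ = 0.0326 C₁ and Q = CV, so Q₂/Q₁ = C₂/C₁ = 0.0326.

0.0326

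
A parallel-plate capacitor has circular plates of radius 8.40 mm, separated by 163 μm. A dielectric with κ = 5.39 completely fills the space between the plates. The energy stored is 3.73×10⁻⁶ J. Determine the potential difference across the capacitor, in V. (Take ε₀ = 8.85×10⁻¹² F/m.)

A = π(8.40 mm)² = 2.22×10⁻⁴ m².
C = κε₀A/d = 5.39 × 8.85×10⁻¹² × 2.22×10⁻⁴ / 1.63×10⁻⁴ = 6.49×10⁻¹¹ F.
V = √(2U/C) = √(2 × 3.73×10⁻⁶ / 6.49×10⁻¹¹) = 3.39×10² V.

V ≈ 339 V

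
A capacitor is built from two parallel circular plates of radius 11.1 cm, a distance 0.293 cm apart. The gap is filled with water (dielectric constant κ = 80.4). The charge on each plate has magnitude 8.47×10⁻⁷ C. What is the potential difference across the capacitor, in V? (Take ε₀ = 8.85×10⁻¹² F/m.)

A = π(11.1 cm)² = 3.87×10⁻² m².
C = κε₀A/d = 80.4 × 8.85×10⁻¹² × 3.87×10⁻² / 2.93×10⁻³ = 9.40×10⁻⁹ F.
V = Q/C = 8.47×10⁻⁷ / 9.40×10⁻⁹ = 90.1 V.

V ≈ 90.1 V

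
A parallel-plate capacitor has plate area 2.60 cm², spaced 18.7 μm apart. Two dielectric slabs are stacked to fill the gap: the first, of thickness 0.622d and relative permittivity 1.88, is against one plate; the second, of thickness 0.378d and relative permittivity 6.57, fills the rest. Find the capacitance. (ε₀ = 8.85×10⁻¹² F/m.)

A = 2.60 cm² = 2.60×10⁻⁴ m².
Stacked slabs ⇒ two capacitors in series, each with the full plate area.
C₁ = κ₁ε₀A/d₁ = 1.88 × 8.85×10⁻¹² × 2.60×10⁻⁴ / 1.16×10⁻⁵ = 3.72×10⁻¹⁰ F.
C₂ = κ₂ε₀A/d₂ = 6.57 × 8.85×10⁻¹² × 2.60×10⁻⁴ / 7.07×10⁻⁶ = 2.14×10⁻⁹ F.
C = (1/C₁ + 1/C₂)⁻¹ = 3.17×10⁻¹⁰ F.

C ≈ 317 pF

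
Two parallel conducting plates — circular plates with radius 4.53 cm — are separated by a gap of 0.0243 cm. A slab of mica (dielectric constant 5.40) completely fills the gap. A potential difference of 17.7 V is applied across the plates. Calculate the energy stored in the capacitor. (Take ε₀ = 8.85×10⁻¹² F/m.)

199 nJ

A = π(4.53 cm)² = 6.45×10⁻³ m².
C = κε₀A/d = 5.40 × 8.85×10⁻¹² × 6.45×10⁻³ / 2.43×10⁻⁴ = 1.27×10⁻⁹ F.
U = ½CV² = ½ × 1.27×10⁻⁹ × (17.7)² = 1.99×10⁻⁷ J.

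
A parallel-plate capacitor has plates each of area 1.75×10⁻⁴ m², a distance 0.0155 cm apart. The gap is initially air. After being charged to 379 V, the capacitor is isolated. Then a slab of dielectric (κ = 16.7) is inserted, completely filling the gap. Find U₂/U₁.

0.0599

Isolated ⇒ Q is held fixed.
C₂ = 16.7 C₁ and U = Q²/(2C), so U₂/U₁ = C₁/C₂ = 0.0599.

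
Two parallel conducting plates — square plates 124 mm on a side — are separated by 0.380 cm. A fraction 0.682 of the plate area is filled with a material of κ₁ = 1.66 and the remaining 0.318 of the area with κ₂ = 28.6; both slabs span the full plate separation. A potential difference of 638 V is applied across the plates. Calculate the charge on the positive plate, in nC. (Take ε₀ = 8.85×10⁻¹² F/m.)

Q ≈ 234 nC

A = (124 mm)² = 1.54×10⁻² m².
Side-by-side slabs ⇒ two capacitors in parallel, each spanning the full gap.
C₁ = κ₁ε₀A₁/d = 1.66 × 8.85×10⁻¹² × 1.05×10⁻² / 3.80×10⁻³ = 4.05×10⁻¹¹ F.
C₂ = κ₂ε₀A₂/d = 28.6 × 8.85×10⁻¹² × 4.89×10⁻³ / 3.80×10⁻³ = 3.26×10⁻¹⁰ F.
C = C₁ + C₂ = 3.66×10⁻¹⁰ F.
Q = CV = 3.66×10⁻¹⁰ × 638 = 2.34×10⁻⁷ C.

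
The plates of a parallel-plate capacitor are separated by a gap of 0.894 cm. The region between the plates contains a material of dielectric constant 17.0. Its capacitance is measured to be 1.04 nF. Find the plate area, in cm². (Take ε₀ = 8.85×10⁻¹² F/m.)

A = Cd/(κε₀) = 1.04×10⁻⁹ × 8.94×10⁻³ / (17.0 × 8.85×10⁻¹²) = 6.18×10⁻² m².

618 cm²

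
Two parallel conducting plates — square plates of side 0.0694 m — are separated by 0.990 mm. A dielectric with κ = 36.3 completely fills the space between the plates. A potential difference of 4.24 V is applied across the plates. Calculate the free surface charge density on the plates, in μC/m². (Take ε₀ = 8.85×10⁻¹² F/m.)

1.38 μC/m²

A = (0.0694 m)² = 4.82×10⁻³ m².
C = κε₀A/d = 36.3 × 8.85×10⁻¹² × 4.82×10⁻³ / 9.90×10⁻⁴ = 1.56×10⁻⁹ F.
σ = Q/A = CV/A = 1.56×10⁻⁹ × 4.24 / 4.82×10⁻³ = 1.38×10⁻⁶ C/m².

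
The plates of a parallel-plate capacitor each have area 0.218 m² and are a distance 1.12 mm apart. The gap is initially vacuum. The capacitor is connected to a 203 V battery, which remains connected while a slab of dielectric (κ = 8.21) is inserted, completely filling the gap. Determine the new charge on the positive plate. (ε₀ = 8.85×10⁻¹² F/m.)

Q ≈ 2.87 μC

Initially C₁ = ε₀A/d = 8.85×10⁻¹² × 0.218 / 1.12×10⁻³ = 1.72×10⁻⁹ F.
Q₁ = 3.50×10⁻⁷ C.
Battery connected ⇒ V is held fixed. C₂ = 8.21 C₁ and Q = CV, so Q₂/Q₁ = C₂/C₁ = 8.21.
Q₂ = 8.21 × 3.50×10⁻⁷ = 2.87×10⁻⁶ C.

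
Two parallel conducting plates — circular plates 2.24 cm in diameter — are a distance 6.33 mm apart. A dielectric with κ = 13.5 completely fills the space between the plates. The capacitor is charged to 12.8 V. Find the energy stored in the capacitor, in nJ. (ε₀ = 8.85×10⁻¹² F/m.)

U ≈ 0.609 nJ

A = π(2.24/2 cm)² = 3.94×10⁻⁴ m².
C = κε₀A/d = 13.5 × 8.85×10⁻¹² × 3.94×10⁻⁴ / 6.33×10⁻³ = 7.44×10⁻¹² F.
U = ½CV² = ½ × 7.44×10⁻¹² × (12.8)² = 6.09×10⁻¹⁰ J.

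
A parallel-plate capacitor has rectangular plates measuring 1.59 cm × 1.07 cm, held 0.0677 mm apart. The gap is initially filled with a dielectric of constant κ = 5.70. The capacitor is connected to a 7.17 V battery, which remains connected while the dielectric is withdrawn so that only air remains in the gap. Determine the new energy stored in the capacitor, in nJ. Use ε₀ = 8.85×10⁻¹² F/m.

A = 1.59 × 1.07 cm² = 1.70×10⁻⁴ m².
Initially C₁ = κε₀A/d = 5.70 × 8.85×10⁻¹² × 1.70×10⁻⁴ / 6.77×10⁻⁵ = 1.27×10⁻¹⁰ F.
U₁ = 3.26×10⁻⁹ J.
Battery connected ⇒ V is held fixed. C₂ = 0.175 C₁ and U = ½CV², so U₂/U₁ = C₂/C₁ = 0.175.
U₂ = 0.175 × 3.26×10⁻⁹ = 5.72×10⁻¹⁰ J.

U ≈ 0.572 nJ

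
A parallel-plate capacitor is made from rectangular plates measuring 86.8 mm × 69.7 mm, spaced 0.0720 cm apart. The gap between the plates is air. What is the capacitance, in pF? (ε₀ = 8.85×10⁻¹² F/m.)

A = 86.8 × 69.7 mm² = 6.05×10⁻³ m².
C = ε₀A/d = 8.85×10⁻¹² × 6.05×10⁻³ / 7.20×10⁻⁴ = 7.44×10⁻¹¹ F.

74.4 pF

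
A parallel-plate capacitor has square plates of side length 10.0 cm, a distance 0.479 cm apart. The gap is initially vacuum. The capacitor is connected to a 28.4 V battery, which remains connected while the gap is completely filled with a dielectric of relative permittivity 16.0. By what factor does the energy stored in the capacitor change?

U₂/U₁ ≈ 16.0

Battery connected ⇒ V is held fixed.
C₂ = 16.0 C₁ and U = ½CV², so U₂/U₁ = C₂/C₁ = 16.0.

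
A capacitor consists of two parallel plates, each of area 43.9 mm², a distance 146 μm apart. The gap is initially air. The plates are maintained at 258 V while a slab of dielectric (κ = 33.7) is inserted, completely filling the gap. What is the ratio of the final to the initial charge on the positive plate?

Q₂/Q₁ ≈ 33.7

Battery connected ⇒ V is held fixed.
C₂ = 33.7 C₁ and Q = CV, so Q₂/Q₁ = C₂/C₁ = 33.7.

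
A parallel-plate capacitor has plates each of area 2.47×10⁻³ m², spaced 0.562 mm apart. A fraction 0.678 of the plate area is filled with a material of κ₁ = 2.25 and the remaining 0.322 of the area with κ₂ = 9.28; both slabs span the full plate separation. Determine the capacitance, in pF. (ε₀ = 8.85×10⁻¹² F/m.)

Side-by-side slabs ⇒ two capacitors in parallel, each spanning the full gap.
C₁ = κ₁ε₀A₁/d = 2.25 × 8.85×10⁻¹² × 1.67×10⁻³ / 5.62×10⁻⁴ = 5.93×10⁻¹¹ F.
C₂ = κ₂ε₀A₂/d = 9.28 × 8.85×10⁻¹² × 7.95×10⁻⁴ / 5.62×10⁻⁴ = 1.16×10⁻¹⁰ F.
C = C₁ + C₂ = 1.76×10⁻¹⁰ F.

C ≈ 176 pF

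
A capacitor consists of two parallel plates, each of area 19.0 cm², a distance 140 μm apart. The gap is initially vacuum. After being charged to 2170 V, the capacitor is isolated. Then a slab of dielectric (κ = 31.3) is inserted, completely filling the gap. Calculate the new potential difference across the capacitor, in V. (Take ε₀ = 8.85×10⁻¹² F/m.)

A = 19.0 cm² = 1.90×10⁻³ m².
Initially C₁ = ε₀A/d = 8.85×10⁻¹² × 1.90×10⁻³ / 1.40×10⁻⁴ = 1.20×10⁻¹⁰ F.
V₁ = 2.17×10³ V.
Isolated ⇒ Q is held fixed. C₂ = 31.3 C₁ and V = Q/C, so V₂/V₁ = C₁/C₂ = 0.0319.
V₂ = 0.0319 × 2.17×10³ = 69.3 V.

69.3 V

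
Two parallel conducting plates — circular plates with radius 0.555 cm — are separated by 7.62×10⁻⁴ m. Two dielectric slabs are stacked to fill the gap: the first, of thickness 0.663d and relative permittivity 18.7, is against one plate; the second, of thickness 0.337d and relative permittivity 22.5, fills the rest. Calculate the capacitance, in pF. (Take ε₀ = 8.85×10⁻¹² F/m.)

A = π(0.555 cm)² = 9.68×10⁻⁵ m².
Stacked slabs ⇒ two capacitors in series, each with the full plate area.
C₁ = κ₁ε₀A/d₁ = 18.7 × 8.85×10⁻¹² × 9.68×10⁻⁵ / 5.05×10⁻⁴ = 3.17×10⁻¹¹ F.
C₂ = κ₂ε₀A/d₂ = 22.5 × 8.85×10⁻¹² × 9.68×10⁻⁵ / 2.57×10⁻⁴ = 7.50×10⁻¹¹ F.
C = (1/C₁ + 1/C₂)⁻¹ = 2.23×10⁻¹¹ F.

22.3 pF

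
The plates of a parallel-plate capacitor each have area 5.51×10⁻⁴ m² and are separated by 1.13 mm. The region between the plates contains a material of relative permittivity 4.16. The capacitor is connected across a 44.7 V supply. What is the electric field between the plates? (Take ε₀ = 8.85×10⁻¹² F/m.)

E = V/d = 44.7 / 1.13×10⁻³ = 3.96×10⁴ V/m.

E ≈ 39.6 V/mm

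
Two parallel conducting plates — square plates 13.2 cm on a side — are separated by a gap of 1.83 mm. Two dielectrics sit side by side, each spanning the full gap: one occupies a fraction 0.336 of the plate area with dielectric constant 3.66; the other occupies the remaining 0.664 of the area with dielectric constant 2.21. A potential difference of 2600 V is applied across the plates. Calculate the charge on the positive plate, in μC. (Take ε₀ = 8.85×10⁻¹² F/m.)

A = (13.2 cm)² = 1.74×10⁻² m².
Side-by-side slabs ⇒ two capacitors in parallel, each spanning the full gap.
C₁ = κ₁ε₀A₁/d = 3.66 × 8.85×10⁻¹² × 5.85×10⁻³ / 1.83×10⁻³ = 1.04×10⁻¹⁰ F.
C₂ = κ₂ε₀A₂/d = 2.21 × 8.85×10⁻¹² × 1.16×10⁻² / 1.83×10⁻³ = 1.24×10⁻¹⁰ F.
C = C₁ + C₂ = 2.27×10⁻¹⁰ F.
Q = CV = 2.27×10⁻¹⁰ × 2600 = 5.91×10⁻⁷ C.

Q ≈ 0.591 μC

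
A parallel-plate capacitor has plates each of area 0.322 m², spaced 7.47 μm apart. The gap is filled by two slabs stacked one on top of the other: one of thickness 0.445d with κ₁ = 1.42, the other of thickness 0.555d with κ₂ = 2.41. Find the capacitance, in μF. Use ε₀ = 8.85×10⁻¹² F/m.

Stacked slabs ⇒ two capacitors in series, each with the full plate area.
C₁ = κ₁ε₀A/d₁ = 1.42 × 8.85×10⁻¹² × 0.322 / 3.32×10⁻⁶ = 1.22×10⁻⁶ F.
C₂ = κ₂ε₀A/d₂ = 2.41 × 8.85×10⁻¹² × 0.322 / 4.15×10⁻⁶ = 1.66×10⁻⁶ F.
C = (1/C₁ + 1/C₂)⁻¹ = 7.02×10⁻⁷ F.

C ≈ 0.702 μF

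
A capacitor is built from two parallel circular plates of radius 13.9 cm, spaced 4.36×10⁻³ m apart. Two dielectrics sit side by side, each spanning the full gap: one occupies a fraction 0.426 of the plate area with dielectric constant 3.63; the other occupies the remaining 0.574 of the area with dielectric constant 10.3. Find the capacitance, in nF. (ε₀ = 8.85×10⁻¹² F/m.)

A = π(13.9 cm)² = 6.07×10⁻² m².
Side-by-side slabs ⇒ two capacitors in parallel, each spanning the full gap.
C₁ = κ₁ε₀A₁/d = 3.63 × 8.85×10⁻¹² × 2.59×10⁻² / 4.36×10⁻³ = 1.91×10⁻¹⁰ F.
C₂ = κ₂ε₀A₂/d = 10.3 × 8.85×10⁻¹² × 3.48×10⁻² / 4.36×10⁻³ = 7.28×10⁻¹⁰ F.
C = C₁ + C₂ = 9.19×10⁻¹⁰ F.

C ≈ 0.919 nF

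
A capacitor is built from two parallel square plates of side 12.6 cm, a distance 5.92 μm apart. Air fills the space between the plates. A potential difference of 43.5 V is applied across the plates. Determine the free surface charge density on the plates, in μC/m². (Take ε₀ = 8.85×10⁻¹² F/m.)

A = (12.6 cm)² = 1.59×10⁻² m².
C = ε₀A/d = 8.85×10⁻¹² × 1.59×10⁻² / 5.92×10⁻⁶ = 2.37×10⁻⁸ F.
σ = Q/A = CV/A = 2.37×10⁻⁸ × 43.5 / 1.59×10⁻² = 6.50×10⁻⁵ C/m².

σ ≈ 65.0 μC/m²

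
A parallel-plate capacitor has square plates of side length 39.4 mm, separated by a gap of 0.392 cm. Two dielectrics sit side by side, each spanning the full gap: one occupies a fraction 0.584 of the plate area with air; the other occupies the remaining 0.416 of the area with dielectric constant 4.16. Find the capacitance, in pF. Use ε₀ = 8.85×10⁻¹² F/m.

A = (39.4 mm)² = 1.55×10⁻³ m².
Side-by-side slabs ⇒ two capacitors in parallel, each spanning the full gap.
C₁ = κ₁ε₀A₁/d = 1.00 × 8.85×10⁻¹² × 9.07×10⁻⁴ / 3.92×10⁻³ = 2.05×10⁻¹² F.
C₂ = κ₂ε₀A₂/d = 4.16 × 8.85×10⁻¹² × 6.46×10⁻⁴ / 3.92×10⁻³ = 6.07×10⁻¹² F.
C = C₁ + C₂ = 8.11×10⁻¹² F.

8.11 pF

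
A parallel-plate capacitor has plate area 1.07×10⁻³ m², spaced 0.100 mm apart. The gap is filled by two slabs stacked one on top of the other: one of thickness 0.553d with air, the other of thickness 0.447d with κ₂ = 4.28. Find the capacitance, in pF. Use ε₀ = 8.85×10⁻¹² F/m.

144 pF

Stacked slabs ⇒ two capacitors in series, each with the full plate area.
C₁ = κ₁ε₀A/d₁ = 1.00 × 8.85×10⁻¹² × 1.07×10⁻³ / 5.53×10⁻⁵ = 1.71×10⁻¹⁰ F.
C₂ = κ₂ε₀A/d₂ = 4.28 × 8.85×10⁻¹² × 1.07×10⁻³ / 4.47×10⁻⁵ = 9.07×10⁻¹⁰ F.
C = (1/C₁ + 1/C₂)⁻¹ = 1.44×10⁻¹⁰ F.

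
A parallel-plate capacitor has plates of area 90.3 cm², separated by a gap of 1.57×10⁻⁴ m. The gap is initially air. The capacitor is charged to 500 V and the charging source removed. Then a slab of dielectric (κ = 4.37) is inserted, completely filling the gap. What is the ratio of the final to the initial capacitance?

4.37

C = κε₀A/d scales with κ, so C₂/C₁ = κ = 4.37.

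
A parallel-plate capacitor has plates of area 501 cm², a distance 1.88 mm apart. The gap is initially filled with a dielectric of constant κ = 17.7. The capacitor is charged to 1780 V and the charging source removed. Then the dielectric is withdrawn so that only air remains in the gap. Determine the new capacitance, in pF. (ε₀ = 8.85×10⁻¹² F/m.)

C ≈ 236 pF

A = 501 cm² = 5.01×10⁻² m².
Initially C₁ = κε₀A/d = 17.7 × 8.85×10⁻¹² × 5.01×10⁻² / 1.88×10⁻³ = 4.17×10⁻⁹ F.
C = κε₀A/d scales with κ, so C₂/C₁ = 1/κ = 1/17.7 = 0.0565.
C₂ = 0.0565 × 4.17×10⁻⁹ = 2.36×10⁻¹⁰ F.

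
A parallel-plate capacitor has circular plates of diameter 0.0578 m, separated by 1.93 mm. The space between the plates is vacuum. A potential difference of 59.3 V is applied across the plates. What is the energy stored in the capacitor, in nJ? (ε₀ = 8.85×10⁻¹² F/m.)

A = π(0.0578/2 m)² = 2.62×10⁻³ m².
C = ε₀A/d = 8.85×10⁻¹² × 2.62×10⁻³ / 1.93×10⁻³ = 1.20×10⁻¹¹ F.
U = ½CV² = ½ × 1.20×10⁻¹¹ × (59.3)² = 2.12×10⁻⁸ J.

21.2 nJ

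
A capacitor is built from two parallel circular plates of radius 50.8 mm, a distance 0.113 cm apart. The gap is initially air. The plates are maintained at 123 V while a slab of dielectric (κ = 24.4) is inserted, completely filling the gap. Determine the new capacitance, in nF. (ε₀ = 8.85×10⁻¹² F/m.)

1.55 nF

A = π(50.8 mm)² = 8.11×10⁻³ m².
Initially C₁ = ε₀A/d = 8.85×10⁻¹² × 8.11×10⁻³ / 1.13×10⁻³ = 6.35×10⁻¹¹ F.
C = κε₀A/d scales with κ, so C₂/C₁ = κ = 24.4.
C₂ = 24.4 × 6.35×10⁻¹¹ = 1.55×10⁻⁹ F.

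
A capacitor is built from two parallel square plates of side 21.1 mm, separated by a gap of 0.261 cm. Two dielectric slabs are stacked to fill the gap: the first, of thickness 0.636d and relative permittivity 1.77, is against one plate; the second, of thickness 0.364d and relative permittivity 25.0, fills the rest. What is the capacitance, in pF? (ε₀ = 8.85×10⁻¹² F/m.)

A = (21.1 mm)² = 4.45×10⁻⁴ m².
Stacked slabs ⇒ two capacitors in series, each with the full plate area.
C₁ = κ₁ε₀A/d₁ = 1.77 × 8.85×10⁻¹² × 4.45×10⁻⁴ / 1.66×10⁻³ = 4.20×10⁻¹² F.
C₂ = κ₂ε₀A/d₂ = 25.0 × 8.85×10⁻¹² × 4.45×10⁻⁴ / 9.50×10⁻⁴ = 1.04×10⁻¹⁰ F.
C = (1/C₁ + 1/C₂)⁻¹ = 4.04×10⁻¹² F.

C ≈ 4.04 pF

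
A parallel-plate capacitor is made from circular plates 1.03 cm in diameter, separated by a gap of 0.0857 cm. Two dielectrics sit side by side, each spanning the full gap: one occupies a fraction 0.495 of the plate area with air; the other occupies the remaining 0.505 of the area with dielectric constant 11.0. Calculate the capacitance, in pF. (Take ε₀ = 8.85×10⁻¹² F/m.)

A = π(1.03/2 cm)² = 8.33×10⁻⁵ m².
Side-by-side slabs ⇒ two capacitors in parallel, each spanning the full gap.
C₁ = κ₁ε₀A₁/d = 1.00 × 8.85×10⁻¹² × 4.12×10⁻⁵ / 8.57×10⁻⁴ = 4.26×10⁻¹³ F.
C₂ = κ₂ε₀A₂/d = 11.0 × 8.85×10⁻¹² × 4.21×10⁻⁵ / 8.57×10⁻⁴ = 4.78×10⁻¹² F.
C = C₁ + C₂ = 5.21×10⁻¹² F.

C ≈ 5.21 pF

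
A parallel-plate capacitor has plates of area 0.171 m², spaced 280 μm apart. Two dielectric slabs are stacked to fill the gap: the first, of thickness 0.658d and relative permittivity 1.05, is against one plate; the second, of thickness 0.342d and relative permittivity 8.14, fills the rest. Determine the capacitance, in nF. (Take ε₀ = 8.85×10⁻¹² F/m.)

C ≈ 8.08 nF

Stacked slabs ⇒ two capacitors in series, each with the full plate area.
C₁ = κ₁ε₀A/d₁ = 1.05 × 8.85×10⁻¹² × 0.171 / 1.84×10⁻⁴ = 8.62×10⁻⁹ F.
C₂ = κ₂ε₀A/d₂ = 8.14 × 8.85×10⁻¹² × 0.171 / 9.58×10⁻⁵ = 1.29×10⁻⁷ F.
C = (1/C₁ + 1/C₂)⁻¹ = 8.08×10⁻⁹ F.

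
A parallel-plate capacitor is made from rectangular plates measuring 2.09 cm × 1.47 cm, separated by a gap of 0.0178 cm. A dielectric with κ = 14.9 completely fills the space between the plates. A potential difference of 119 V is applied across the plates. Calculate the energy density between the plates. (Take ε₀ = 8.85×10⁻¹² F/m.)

29.5 J/m³

E = V/d = 119 / 1.78×10⁻⁴ = 6.69×10⁵ V/m.
u = ½κε₀E² = ½ × 14.9 × 8.85×10⁻¹² × (6.69×10⁵)² = 29.5 J/m³.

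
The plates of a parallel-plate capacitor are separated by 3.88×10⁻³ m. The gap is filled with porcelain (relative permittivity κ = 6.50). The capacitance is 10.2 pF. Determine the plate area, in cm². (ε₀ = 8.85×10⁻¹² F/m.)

6.88 cm²

A = Cd/(κε₀) = 1.02×10⁻¹¹ × 3.88×10⁻³ / (6.50 × 8.85×10⁻¹²) = 6.88×10⁻⁴ m².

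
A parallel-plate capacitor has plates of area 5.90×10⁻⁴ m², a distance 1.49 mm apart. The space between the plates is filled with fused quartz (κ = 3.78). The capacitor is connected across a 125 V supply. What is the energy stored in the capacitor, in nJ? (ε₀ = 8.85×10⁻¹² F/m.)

C = κε₀A/d = 3.78 × 8.85×10⁻¹² × 5.90×10⁻⁴ / 1.49×10⁻³ = 1.32×10⁻¹¹ F.
U = ½CV² = ½ × 1.32×10⁻¹¹ × (125)² = 1.03×10⁻⁷ J.

U ≈ 103 nJ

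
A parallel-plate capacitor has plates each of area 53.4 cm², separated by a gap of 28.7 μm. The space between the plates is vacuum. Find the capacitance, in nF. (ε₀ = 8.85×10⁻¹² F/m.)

A = 53.4 cm² = 5.34×10⁻³ m².
C = ε₀A/d = 8.85×10⁻¹² × 5.34×10⁻³ / 2.87×10⁻⁵ = 1.65×10⁻⁹ F.

C ≈ 1.65 nF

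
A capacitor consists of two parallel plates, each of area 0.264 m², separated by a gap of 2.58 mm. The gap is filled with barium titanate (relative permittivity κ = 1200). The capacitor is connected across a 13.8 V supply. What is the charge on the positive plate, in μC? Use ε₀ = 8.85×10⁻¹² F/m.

Q ≈ 15.0 μC

C = κε₀A/d = 1200 × 8.85×10⁻¹² × 0.264 / 2.58×10⁻³ = 1.09×10⁻⁶ F.
Q = CV = 1.09×10⁻⁶ × 13.8 = 1.50×10⁻⁵ C.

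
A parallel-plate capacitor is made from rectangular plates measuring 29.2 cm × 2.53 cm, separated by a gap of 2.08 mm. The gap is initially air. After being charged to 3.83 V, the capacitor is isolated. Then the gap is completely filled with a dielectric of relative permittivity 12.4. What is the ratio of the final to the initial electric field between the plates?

0.0806

Isolated ⇒ Q is held fixed.
V₂ = Q/C₂ = V₁/12.4; E = V/d, so E₂/E₁ = (V₂/V₁)(d₁/d₂) = 0.0806.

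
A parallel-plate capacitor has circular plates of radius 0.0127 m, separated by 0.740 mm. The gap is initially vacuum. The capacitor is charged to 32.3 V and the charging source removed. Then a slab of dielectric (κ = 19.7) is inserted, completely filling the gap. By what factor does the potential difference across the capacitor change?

0.0508

Isolated ⇒ Q is held fixed.
C₂ = 19.7 C₁ and V = Q/C, so V₂/V₁ = C₁/C₂ = 0.0508.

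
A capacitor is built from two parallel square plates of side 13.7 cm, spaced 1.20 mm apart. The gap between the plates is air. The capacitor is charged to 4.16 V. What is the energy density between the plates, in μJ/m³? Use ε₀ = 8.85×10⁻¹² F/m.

E = V/d = 4.16 / 1.20×10⁻³ = 3.47×10³ V/m.
u = ½ε₀E² = ½ × 8.85×10⁻¹² × (3.47×10³)² = 5.32×10⁻⁵ J/m³.

u ≈ 53.2 μJ/m³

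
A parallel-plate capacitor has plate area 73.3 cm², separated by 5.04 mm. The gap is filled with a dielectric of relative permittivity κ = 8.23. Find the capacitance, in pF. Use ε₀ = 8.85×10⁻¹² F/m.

C ≈ 106 pF

A = 73.3 cm² = 7.33×10⁻³ m².
C = κε₀A/d = 8.23 × 8.85×10⁻¹² × 7.33×10⁻³ / 5.04×10⁻³ = 1.06×10⁻¹⁰ F.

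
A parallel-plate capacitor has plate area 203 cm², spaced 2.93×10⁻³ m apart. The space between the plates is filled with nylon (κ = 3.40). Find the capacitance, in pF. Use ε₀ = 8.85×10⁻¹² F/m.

C ≈ 208 pF

A = 203 cm² = 2.03×10⁻² m².
C = κε₀A/d = 3.40 × 8.85×10⁻¹² × 2.03×10⁻² / 2.93×10⁻³ = 2.08×10⁻¹⁰ F.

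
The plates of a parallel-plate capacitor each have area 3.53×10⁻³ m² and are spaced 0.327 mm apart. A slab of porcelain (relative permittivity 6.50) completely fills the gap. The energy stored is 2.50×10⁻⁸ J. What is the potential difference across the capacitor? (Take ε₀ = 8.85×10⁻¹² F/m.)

V ≈ 8.97 V

C = κε₀A/d = 6.50 × 8.85×10⁻¹² × 3.53×10⁻³ / 3.27×10⁻⁴ = 6.21×10⁻¹⁰ F.
V = √(2U/C) = √(2 × 2.50×10⁻⁸ / 6.21×10⁻¹⁰) = 8.97 V.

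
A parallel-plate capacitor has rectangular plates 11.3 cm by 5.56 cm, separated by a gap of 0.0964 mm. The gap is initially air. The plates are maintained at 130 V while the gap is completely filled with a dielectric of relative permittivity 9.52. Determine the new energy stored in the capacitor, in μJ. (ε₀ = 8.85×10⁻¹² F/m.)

A = 11.3 × 5.56 cm² = 6.28×10⁻³ m².
Initially C₁ = ε₀A/d = 8.85×10⁻¹² × 6.28×10⁻³ / 9.64×10⁻⁵ = 5.77×10⁻¹⁰ F.
U₁ = 4.87×10⁻⁶ J.
Battery connected ⇒ V is held fixed. C₂ = 9.52 C₁ and U = ½CV², so U₂/U₁ = C₂/C₁ = 9.52.
U₂ = 9.52 × 4.87×10⁻⁶ = 4.64×10⁻⁵ J.

U ≈ 46.4 μJ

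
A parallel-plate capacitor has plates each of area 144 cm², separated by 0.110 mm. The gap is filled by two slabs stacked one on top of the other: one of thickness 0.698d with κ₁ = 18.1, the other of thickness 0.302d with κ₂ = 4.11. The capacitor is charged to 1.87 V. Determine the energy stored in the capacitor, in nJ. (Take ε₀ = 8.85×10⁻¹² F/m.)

A = 144 cm² = 1.44×10⁻² m².
Stacked slabs ⇒ two capacitors in series, each with the full plate area.
C₁ = κ₁ε₀A/d₁ = 18.1 × 8.85×10⁻¹² × 1.44×10⁻² / 7.68×10⁻⁵ = 3.00×10⁻⁸ F.
C₂ = κ₂ε₀A/d₂ = 4.11 × 8.85×10⁻¹² × 1.44×10⁻² / 3.32×10⁻⁵ = 1.58×10⁻⁸ F.
C = (1/C₁ + 1/C₂)⁻¹ = 1.03×10⁻⁸ F.
U = ½CV² = ½ × 1.03×10⁻⁸ × (1.87)² = 1.81×10⁻⁸ J.

U ≈ 18.1 nJ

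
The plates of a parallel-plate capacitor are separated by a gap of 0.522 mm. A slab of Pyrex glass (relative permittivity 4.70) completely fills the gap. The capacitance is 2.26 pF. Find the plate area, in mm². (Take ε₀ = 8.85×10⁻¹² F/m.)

A = Cd/(κε₀) = 2.26×10⁻¹² × 5.22×10⁻⁴ / (4.70 × 8.85×10⁻¹²) = 2.84×10⁻⁵ m².

A ≈ 28.4 mm²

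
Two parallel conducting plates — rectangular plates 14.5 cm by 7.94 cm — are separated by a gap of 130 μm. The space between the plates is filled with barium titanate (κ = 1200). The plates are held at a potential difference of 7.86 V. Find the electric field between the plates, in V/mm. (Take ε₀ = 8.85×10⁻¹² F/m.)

E = V/d = 7.86 / 1.30×10⁻⁴ = 6.05×10⁴ V/m.

60.5 V/mm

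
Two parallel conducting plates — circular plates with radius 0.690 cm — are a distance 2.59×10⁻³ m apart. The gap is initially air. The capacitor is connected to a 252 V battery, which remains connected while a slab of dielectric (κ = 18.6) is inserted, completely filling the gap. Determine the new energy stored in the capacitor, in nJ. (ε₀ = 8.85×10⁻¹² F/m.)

302 nJ

A = π(0.690 cm)² = 1.50×10⁻⁴ m².
Initially C₁ = ε₀A/d = 8.85×10⁻¹² × 1.50×10⁻⁴ / 2.59×10⁻³ = 5.11×10⁻¹³ F.
U₁ = 1.62×10⁻⁸ J.
Battery connected ⇒ V is held fixed. C₂ = 18.6 C₁ and U = ½CV², so U₂/U₁ = C₂/C₁ = 18.6.
U₂ = 18.6 × 1.62×10⁻⁸ = 3.02×10⁻⁷ J.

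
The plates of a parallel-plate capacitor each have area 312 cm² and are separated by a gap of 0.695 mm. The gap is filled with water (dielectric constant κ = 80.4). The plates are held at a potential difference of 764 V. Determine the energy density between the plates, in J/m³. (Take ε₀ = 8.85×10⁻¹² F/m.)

u ≈ 430 J/m³

E = V/d = 764 / 6.95×10⁻⁴ = 1.10×10⁶ V/m.
u = ½κε₀E² = ½ × 80.4 × 8.85×10⁻¹² × (1.10×10⁶)² = 4.30×10² J/m³.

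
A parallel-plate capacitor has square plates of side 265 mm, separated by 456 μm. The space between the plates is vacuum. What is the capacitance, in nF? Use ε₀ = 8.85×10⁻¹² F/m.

1.36 nF

A = (265 mm)² = 7.02×10⁻² m².
C = ε₀A/d = 8.85×10⁻¹² × 7.02×10⁻² / 4.56×10⁻⁴ = 1.36×10⁻⁹ F.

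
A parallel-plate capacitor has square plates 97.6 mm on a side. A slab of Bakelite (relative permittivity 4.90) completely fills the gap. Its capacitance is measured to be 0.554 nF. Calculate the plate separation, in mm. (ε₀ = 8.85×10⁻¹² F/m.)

d ≈ 0.746 mm

A = (97.6 mm)² = 9.53×10⁻³ m².
d = κε₀A/C = 4.90 × 8.85×10⁻¹² × 9.53×10⁻³ / 5.54×10⁻¹⁰ = 7.46×10⁻⁴ m.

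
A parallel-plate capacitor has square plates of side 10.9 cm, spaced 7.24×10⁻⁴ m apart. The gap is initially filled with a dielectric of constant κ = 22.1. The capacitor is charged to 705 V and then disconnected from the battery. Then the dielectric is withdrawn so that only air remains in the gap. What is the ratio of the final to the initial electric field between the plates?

Isolated ⇒ Q is held fixed.
V₂ = Q/C₂ = V₁/0.0452; E = V/d, so E₂/E₁ = (V₂/V₁)(d₁/d₂) = 22.1.

E₂/E₁ ≈ 22.1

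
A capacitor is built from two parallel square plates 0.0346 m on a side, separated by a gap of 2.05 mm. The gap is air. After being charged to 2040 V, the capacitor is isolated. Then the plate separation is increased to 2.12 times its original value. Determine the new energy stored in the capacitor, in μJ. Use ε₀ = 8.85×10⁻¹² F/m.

U ≈ 22.8 μJ

A = (0.0346 m)² = 1.20×10⁻³ m².
Initially C₁ = ε₀A/d = 8.85×10⁻¹² × 1.20×10⁻³ / 2.05×10⁻³ = 5.17×10⁻¹² F.
U₁ = 1.08×10⁻⁵ J.
Isolated ⇒ Q is held fixed. C₂ = 0.472 C₁ and U = Q²/(2C), so U₂/U₁ = C₁/C₂ = 2.12.
U₂ = 2.12 × 1.08×10⁻⁵ = 2.28×10⁻⁵ J.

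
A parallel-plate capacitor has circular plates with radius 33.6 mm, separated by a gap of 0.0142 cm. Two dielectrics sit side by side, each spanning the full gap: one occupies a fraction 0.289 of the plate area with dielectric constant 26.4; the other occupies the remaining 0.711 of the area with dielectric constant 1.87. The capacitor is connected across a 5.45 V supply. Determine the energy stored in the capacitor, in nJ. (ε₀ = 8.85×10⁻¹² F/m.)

U ≈ 29.4 nJ

A = π(33.6 mm)² = 3.55×10⁻³ m².
Side-by-side slabs ⇒ two capacitors in parallel, each spanning the full gap.
C₁ = κ₁ε₀A₁/d = 26.4 × 8.85×10⁻¹² × 1.03×10⁻³ / 1.42×10⁻⁴ = 1.69×10⁻⁹ F.
C₂ = κ₂ε₀A₂/d = 1.87 × 8.85×10⁻¹² × 2.52×10⁻³ / 1.42×10⁻⁴ = 2.94×10⁻¹⁰ F.
C = C₁ + C₂ = 1.98×10⁻⁹ F.
U = ½CV² = ½ × 1.98×10⁻⁹ × (5.45)² = 2.94×10⁻⁸ J.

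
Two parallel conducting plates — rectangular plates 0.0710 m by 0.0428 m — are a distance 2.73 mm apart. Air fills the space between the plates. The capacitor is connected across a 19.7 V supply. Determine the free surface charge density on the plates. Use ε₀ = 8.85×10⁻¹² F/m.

σ ≈ 63.9 nC/m²

A = 0.0710 × 0.0428 m² = 3.04×10⁻³ m².
C = ε₀A/d = 8.85×10⁻¹² × 3.04×10⁻³ / 2.73×10⁻³ = 9.85×10⁻¹² F.
σ = Q/A = CV/A = 9.85×10⁻¹² × 19.7 / 3.04×10⁻³ = 6.39×10⁻⁸ C/m².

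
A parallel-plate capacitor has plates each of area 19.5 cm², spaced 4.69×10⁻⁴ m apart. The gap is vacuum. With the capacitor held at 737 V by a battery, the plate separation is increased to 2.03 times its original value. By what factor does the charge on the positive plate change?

0.493

Battery connected ⇒ V is held fixed.
C₂ = 0.493 C₁ and Q = CV, so Q₂/Q₁ = C₂/C₁ = 0.493.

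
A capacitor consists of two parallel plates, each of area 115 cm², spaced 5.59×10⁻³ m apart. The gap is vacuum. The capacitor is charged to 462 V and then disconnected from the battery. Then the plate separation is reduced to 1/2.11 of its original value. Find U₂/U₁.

0.474

Isolated ⇒ Q is held fixed.
C₂ = 2.11 C₁ and U = Q²/(2C), so U₂/U₁ = C₁/C₂ = 0.474.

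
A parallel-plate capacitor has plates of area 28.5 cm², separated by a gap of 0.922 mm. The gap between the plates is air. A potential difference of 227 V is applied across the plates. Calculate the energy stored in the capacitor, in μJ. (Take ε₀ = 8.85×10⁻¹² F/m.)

A = 28.5 cm² = 2.85×10⁻³ m².
C = ε₀A/d = 8.85×10⁻¹² × 2.85×10⁻³ / 9.22×10⁻⁴ = 2.74×10⁻¹¹ F.
U = ½CV² = ½ × 2.74×10⁻¹¹ × (227)² = 7.05×10⁻⁷ J.

0.705 μJ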